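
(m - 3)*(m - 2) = m^2 - 5*m + 6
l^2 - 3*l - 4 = (l - 4)*(l + 1)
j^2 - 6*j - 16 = (j - 8)*(j + 2)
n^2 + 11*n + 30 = (n + 5)*(n + 6)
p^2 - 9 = (p - 3)*(p + 3)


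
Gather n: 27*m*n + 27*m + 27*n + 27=27*m + n*(27*m + 27) + 27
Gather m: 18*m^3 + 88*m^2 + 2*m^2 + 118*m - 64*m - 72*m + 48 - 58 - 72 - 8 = 18*m^3 + 90*m^2 - 18*m - 90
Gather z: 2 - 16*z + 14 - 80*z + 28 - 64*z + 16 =60 - 160*z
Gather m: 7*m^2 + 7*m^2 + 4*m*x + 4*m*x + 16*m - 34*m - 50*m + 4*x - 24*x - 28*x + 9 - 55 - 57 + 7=14*m^2 + m*(8*x - 68) - 48*x - 96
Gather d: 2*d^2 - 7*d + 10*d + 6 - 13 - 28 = 2*d^2 + 3*d - 35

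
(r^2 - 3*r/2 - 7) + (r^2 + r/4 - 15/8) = 2*r^2 - 5*r/4 - 71/8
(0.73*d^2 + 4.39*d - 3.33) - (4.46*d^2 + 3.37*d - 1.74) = -3.73*d^2 + 1.02*d - 1.59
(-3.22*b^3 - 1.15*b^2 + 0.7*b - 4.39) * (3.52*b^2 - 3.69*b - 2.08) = -11.3344*b^5 + 7.8338*b^4 + 13.4051*b^3 - 15.6438*b^2 + 14.7431*b + 9.1312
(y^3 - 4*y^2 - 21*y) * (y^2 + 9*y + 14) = y^5 + 5*y^4 - 43*y^3 - 245*y^2 - 294*y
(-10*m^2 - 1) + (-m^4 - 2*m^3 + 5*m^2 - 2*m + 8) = -m^4 - 2*m^3 - 5*m^2 - 2*m + 7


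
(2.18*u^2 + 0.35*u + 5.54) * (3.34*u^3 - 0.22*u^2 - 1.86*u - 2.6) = 7.2812*u^5 + 0.6894*u^4 + 14.3718*u^3 - 7.5378*u^2 - 11.2144*u - 14.404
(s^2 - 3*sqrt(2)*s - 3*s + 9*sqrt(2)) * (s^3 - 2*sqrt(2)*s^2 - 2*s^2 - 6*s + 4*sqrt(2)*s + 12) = s^5 - 5*sqrt(2)*s^4 - 5*s^4 + 12*s^3 + 25*sqrt(2)*s^3 - 30*s^2 - 12*sqrt(2)*s^2 - 90*sqrt(2)*s + 36*s + 108*sqrt(2)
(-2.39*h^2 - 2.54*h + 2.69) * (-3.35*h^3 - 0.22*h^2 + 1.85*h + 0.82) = 8.0065*h^5 + 9.0348*h^4 - 12.8742*h^3 - 7.2506*h^2 + 2.8937*h + 2.2058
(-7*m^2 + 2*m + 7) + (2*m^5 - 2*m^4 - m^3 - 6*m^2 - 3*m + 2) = 2*m^5 - 2*m^4 - m^3 - 13*m^2 - m + 9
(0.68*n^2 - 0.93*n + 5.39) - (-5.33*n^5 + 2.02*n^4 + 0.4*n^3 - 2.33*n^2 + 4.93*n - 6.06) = 5.33*n^5 - 2.02*n^4 - 0.4*n^3 + 3.01*n^2 - 5.86*n + 11.45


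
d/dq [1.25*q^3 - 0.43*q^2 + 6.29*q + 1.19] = 3.75*q^2 - 0.86*q + 6.29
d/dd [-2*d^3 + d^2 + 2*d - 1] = -6*d^2 + 2*d + 2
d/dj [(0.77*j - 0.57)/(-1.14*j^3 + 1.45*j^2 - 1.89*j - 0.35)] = (1.7556*j^3 - 3.0659*j^2 + 1.653*j - 1.3468)/(1.2996*j^6 - 3.306*j^5 + 6.4117*j^4 - 4.683*j^3 + 2.5571*j^2 + 1.323*j + 0.1225)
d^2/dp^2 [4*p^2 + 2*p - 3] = 8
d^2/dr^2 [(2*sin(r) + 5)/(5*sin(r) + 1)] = 23*(-5*sin(r)^2 + sin(r) + 10)/(5*sin(r) + 1)^3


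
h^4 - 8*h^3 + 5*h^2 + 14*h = h*(h - 7)*(h - 2)*(h + 1)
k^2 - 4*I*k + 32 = (k - 8*I)*(k + 4*I)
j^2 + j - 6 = (j - 2)*(j + 3)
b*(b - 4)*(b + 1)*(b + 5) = b^4 + 2*b^3 - 19*b^2 - 20*b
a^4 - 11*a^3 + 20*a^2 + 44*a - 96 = (a - 8)*(a - 3)*(a - 2)*(a + 2)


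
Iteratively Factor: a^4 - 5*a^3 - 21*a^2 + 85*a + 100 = (a - 5)*(a^3 - 21*a - 20) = (a - 5)*(a + 4)*(a^2 - 4*a - 5) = (a - 5)*(a + 1)*(a + 4)*(a - 5)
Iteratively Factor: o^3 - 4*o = (o + 2)*(o^2 - 2*o) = o*(o + 2)*(o - 2)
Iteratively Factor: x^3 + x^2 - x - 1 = (x - 1)*(x^2 + 2*x + 1) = (x - 1)*(x + 1)*(x + 1)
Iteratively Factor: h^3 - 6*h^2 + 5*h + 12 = (h - 3)*(h^2 - 3*h - 4) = (h - 4)*(h - 3)*(h + 1)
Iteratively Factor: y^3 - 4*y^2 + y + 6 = (y - 2)*(y^2 - 2*y - 3) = (y - 2)*(y + 1)*(y - 3)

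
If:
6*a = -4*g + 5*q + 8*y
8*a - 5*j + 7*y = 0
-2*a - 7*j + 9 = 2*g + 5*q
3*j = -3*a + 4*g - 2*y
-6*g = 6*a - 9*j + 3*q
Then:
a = 219/1466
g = 2649/2932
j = 1161/1466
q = 198/733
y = 579/1466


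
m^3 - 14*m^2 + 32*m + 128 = (m - 8)^2*(m + 2)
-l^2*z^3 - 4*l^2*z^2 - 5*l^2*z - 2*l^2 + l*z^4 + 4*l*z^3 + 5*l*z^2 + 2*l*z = (-l + z)*(z + 1)*(z + 2)*(l*z + l)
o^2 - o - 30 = (o - 6)*(o + 5)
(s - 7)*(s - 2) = s^2 - 9*s + 14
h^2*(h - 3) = h^3 - 3*h^2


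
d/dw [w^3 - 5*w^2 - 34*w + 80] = 3*w^2 - 10*w - 34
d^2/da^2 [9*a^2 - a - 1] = 18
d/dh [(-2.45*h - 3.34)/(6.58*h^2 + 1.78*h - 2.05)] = (16.121*h^2 + 43.9544*h + 10.9677)/(43.2964*h^4 + 23.4248*h^3 - 23.8096*h^2 - 7.298*h + 4.2025)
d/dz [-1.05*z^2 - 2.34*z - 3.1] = -2.1*z - 2.34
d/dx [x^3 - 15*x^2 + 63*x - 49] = 3*x^2 - 30*x + 63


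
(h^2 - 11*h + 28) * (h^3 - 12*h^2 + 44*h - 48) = h^5 - 23*h^4 + 204*h^3 - 868*h^2 + 1760*h - 1344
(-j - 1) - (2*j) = -3*j - 1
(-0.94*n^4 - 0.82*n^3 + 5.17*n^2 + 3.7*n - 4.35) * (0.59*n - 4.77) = -0.5546*n^5 + 4.0*n^4 + 6.9617*n^3 - 22.4779*n^2 - 20.2155*n + 20.7495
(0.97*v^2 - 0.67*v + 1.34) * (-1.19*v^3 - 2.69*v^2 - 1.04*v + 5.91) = -1.1543*v^5 - 1.812*v^4 - 0.8011*v^3 + 2.8249*v^2 - 5.3533*v + 7.9194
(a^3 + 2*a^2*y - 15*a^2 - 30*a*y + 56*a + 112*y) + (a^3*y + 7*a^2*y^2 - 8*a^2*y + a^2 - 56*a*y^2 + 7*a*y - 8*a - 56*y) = a^3*y + a^3 + 7*a^2*y^2 - 6*a^2*y - 14*a^2 - 56*a*y^2 - 23*a*y + 48*a + 56*y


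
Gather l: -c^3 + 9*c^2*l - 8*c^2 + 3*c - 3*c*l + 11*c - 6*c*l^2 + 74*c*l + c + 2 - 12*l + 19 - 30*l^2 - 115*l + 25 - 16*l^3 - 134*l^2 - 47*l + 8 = -c^3 - 8*c^2 + 15*c - 16*l^3 + l^2*(-6*c - 164) + l*(9*c^2 + 71*c - 174) + 54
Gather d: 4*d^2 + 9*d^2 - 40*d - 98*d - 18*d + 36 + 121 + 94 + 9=13*d^2 - 156*d + 260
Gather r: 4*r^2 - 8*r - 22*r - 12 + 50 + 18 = 4*r^2 - 30*r + 56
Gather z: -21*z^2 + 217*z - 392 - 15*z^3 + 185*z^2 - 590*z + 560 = -15*z^3 + 164*z^2 - 373*z + 168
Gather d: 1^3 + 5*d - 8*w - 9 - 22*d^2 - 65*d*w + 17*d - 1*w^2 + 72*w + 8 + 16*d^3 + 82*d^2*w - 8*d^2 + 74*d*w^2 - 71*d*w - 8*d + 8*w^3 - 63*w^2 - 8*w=16*d^3 + d^2*(82*w - 30) + d*(74*w^2 - 136*w + 14) + 8*w^3 - 64*w^2 + 56*w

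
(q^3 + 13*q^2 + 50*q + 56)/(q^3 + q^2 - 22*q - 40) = (q + 7)/(q - 5)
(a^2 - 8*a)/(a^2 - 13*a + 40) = a/(a - 5)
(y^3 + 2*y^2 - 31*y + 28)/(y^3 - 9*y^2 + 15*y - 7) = (y^2 + 3*y - 28)/(y^2 - 8*y + 7)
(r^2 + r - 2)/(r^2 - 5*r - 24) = (-r^2 - r + 2)/(-r^2 + 5*r + 24)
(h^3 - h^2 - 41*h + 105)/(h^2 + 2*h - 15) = (h^2 + 2*h - 35)/(h + 5)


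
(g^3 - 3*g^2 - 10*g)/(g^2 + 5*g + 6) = g*(g - 5)/(g + 3)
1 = 1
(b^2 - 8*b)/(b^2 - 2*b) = (b - 8)/(b - 2)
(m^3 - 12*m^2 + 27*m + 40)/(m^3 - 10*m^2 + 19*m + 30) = (m - 8)/(m - 6)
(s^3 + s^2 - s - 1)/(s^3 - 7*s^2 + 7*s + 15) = (s^2 - 1)/(s^2 - 8*s + 15)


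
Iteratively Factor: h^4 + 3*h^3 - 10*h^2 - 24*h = (h - 3)*(h^3 + 6*h^2 + 8*h) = (h - 3)*(h + 2)*(h^2 + 4*h) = h*(h - 3)*(h + 2)*(h + 4)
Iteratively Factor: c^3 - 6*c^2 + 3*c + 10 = (c + 1)*(c^2 - 7*c + 10) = (c - 2)*(c + 1)*(c - 5)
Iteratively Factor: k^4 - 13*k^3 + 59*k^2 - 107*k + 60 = (k - 3)*(k^3 - 10*k^2 + 29*k - 20) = (k - 5)*(k - 3)*(k^2 - 5*k + 4) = (k - 5)*(k - 3)*(k - 1)*(k - 4)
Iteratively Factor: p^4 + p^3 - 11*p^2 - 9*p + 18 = (p - 1)*(p^3 + 2*p^2 - 9*p - 18) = (p - 1)*(p + 2)*(p^2 - 9) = (p - 1)*(p + 2)*(p + 3)*(p - 3)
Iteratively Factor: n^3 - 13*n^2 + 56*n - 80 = (n - 5)*(n^2 - 8*n + 16) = (n - 5)*(n - 4)*(n - 4)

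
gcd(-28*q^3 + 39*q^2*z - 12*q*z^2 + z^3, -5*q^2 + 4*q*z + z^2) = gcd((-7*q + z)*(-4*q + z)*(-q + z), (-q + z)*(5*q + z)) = -q + z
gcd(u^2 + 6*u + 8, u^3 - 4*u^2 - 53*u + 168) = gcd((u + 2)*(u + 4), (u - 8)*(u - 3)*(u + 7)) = 1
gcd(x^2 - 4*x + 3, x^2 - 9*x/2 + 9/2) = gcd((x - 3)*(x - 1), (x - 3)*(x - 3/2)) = x - 3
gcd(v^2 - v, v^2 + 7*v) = v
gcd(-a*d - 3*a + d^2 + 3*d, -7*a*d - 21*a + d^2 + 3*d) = d + 3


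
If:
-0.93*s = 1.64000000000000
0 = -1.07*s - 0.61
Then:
No Solution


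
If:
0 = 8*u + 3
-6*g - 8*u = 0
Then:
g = 1/2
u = -3/8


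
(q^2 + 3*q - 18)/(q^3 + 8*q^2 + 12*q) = (q - 3)/(q*(q + 2))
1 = 1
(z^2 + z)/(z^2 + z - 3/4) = 4*z*(z + 1)/(4*z^2 + 4*z - 3)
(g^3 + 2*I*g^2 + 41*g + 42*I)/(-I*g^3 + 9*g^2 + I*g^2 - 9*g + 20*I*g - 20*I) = (I*g^3 - 2*g^2 + 41*I*g - 42)/(g^3 + g^2*(-1 + 9*I) - g*(20 + 9*I) + 20)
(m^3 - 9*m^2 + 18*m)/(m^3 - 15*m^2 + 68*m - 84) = m*(m - 3)/(m^2 - 9*m + 14)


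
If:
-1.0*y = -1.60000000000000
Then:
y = 1.60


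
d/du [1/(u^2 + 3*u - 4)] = (-2*u - 3)/(u^2 + 3*u - 4)^2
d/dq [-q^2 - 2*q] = -2*q - 2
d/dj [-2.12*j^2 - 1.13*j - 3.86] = -4.24*j - 1.13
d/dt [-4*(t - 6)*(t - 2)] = 32 - 8*t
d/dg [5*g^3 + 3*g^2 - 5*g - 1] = 15*g^2 + 6*g - 5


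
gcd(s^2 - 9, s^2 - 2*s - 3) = s - 3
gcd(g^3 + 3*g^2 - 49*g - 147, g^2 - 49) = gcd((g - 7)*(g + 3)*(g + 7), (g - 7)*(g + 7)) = g^2 - 49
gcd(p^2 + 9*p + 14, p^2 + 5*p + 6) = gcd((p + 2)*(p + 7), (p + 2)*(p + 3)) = p + 2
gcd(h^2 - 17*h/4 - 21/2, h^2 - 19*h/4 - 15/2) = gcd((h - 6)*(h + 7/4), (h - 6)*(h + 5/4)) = h - 6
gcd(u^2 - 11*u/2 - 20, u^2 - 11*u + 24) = u - 8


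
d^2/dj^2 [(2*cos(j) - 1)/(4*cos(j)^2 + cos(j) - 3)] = (-72*(1 - cos(2*j))^2*cos(j) + 18*(1 - cos(2*j))^2 + 70*cos(j) + 91*cos(2*j)/2 - 81*cos(3*j) + 16*cos(5*j) - 81/2)/((cos(j) + 1)^3*(4*cos(j) - 3)^3)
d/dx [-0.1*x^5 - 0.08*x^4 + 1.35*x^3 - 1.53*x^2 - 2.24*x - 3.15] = -0.5*x^4 - 0.32*x^3 + 4.05*x^2 - 3.06*x - 2.24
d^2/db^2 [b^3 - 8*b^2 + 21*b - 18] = 6*b - 16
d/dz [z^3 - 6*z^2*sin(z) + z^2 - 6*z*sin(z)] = -6*z^2*cos(z) + 3*z^2 - 12*z*sin(z) - 6*z*cos(z) + 2*z - 6*sin(z)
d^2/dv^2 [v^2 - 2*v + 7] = 2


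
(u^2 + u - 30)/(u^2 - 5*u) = (u + 6)/u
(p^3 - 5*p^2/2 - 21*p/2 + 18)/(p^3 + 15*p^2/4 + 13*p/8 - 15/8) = 4*(2*p^2 - 11*p + 12)/(8*p^2 + 6*p - 5)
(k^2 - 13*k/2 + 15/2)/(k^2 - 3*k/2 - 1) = (-2*k^2 + 13*k - 15)/(-2*k^2 + 3*k + 2)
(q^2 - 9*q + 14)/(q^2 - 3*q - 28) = (q - 2)/(q + 4)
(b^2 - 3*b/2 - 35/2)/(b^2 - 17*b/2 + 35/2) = (2*b + 7)/(2*b - 7)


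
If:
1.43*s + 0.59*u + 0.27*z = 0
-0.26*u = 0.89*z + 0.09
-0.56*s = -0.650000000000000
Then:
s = 1.16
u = -3.19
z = 0.83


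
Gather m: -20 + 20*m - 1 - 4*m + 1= 16*m - 20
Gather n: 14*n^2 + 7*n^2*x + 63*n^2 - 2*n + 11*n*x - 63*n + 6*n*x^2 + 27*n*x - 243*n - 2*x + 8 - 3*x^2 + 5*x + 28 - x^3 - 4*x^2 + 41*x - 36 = n^2*(7*x + 77) + n*(6*x^2 + 38*x - 308) - x^3 - 7*x^2 + 44*x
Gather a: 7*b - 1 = 7*b - 1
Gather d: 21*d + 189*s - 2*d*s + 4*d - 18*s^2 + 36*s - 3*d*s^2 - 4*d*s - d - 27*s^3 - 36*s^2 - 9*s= d*(-3*s^2 - 6*s + 24) - 27*s^3 - 54*s^2 + 216*s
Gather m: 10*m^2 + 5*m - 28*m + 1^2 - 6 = 10*m^2 - 23*m - 5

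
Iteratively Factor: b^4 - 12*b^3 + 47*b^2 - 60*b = (b - 3)*(b^3 - 9*b^2 + 20*b) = (b - 4)*(b - 3)*(b^2 - 5*b) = (b - 5)*(b - 4)*(b - 3)*(b)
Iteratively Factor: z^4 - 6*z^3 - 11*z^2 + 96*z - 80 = (z - 1)*(z^3 - 5*z^2 - 16*z + 80) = (z - 4)*(z - 1)*(z^2 - z - 20) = (z - 5)*(z - 4)*(z - 1)*(z + 4)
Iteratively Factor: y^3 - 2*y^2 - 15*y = (y - 5)*(y^2 + 3*y) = (y - 5)*(y + 3)*(y)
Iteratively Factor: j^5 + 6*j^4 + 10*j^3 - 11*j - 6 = (j + 2)*(j^4 + 4*j^3 + 2*j^2 - 4*j - 3) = (j + 2)*(j + 3)*(j^3 + j^2 - j - 1) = (j + 1)*(j + 2)*(j + 3)*(j^2 - 1) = (j + 1)^2*(j + 2)*(j + 3)*(j - 1)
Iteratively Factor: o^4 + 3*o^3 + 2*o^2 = (o)*(o^3 + 3*o^2 + 2*o) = o^2*(o^2 + 3*o + 2) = o^2*(o + 2)*(o + 1)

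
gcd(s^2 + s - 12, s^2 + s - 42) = 1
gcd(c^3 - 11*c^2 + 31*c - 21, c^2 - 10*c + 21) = c^2 - 10*c + 21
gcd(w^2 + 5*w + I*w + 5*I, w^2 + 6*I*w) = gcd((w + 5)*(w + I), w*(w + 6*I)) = 1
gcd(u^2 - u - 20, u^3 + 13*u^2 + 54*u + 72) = u + 4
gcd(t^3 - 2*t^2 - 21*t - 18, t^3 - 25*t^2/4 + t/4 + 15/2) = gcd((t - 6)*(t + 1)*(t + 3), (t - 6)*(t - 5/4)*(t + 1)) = t^2 - 5*t - 6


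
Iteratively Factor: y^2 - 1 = (y - 1)*(y + 1)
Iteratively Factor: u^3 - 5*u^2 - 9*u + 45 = (u - 3)*(u^2 - 2*u - 15) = (u - 5)*(u - 3)*(u + 3)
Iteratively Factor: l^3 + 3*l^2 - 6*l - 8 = (l + 4)*(l^2 - l - 2) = (l - 2)*(l + 4)*(l + 1)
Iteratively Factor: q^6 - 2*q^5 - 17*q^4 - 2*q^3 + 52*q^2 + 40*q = (q - 2)*(q^5 - 17*q^3 - 36*q^2 - 20*q) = (q - 2)*(q + 1)*(q^4 - q^3 - 16*q^2 - 20*q) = q*(q - 2)*(q + 1)*(q^3 - q^2 - 16*q - 20) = q*(q - 2)*(q + 1)*(q + 2)*(q^2 - 3*q - 10) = q*(q - 5)*(q - 2)*(q + 1)*(q + 2)*(q + 2)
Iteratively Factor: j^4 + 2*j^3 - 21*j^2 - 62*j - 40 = (j + 4)*(j^3 - 2*j^2 - 13*j - 10) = (j + 1)*(j + 4)*(j^2 - 3*j - 10) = (j + 1)*(j + 2)*(j + 4)*(j - 5)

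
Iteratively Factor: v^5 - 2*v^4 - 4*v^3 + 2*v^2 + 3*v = (v - 3)*(v^4 + v^3 - v^2 - v) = (v - 3)*(v - 1)*(v^3 + 2*v^2 + v) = v*(v - 3)*(v - 1)*(v^2 + 2*v + 1) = v*(v - 3)*(v - 1)*(v + 1)*(v + 1)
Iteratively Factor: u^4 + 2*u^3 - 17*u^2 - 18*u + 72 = (u - 3)*(u^3 + 5*u^2 - 2*u - 24) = (u - 3)*(u - 2)*(u^2 + 7*u + 12) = (u - 3)*(u - 2)*(u + 3)*(u + 4)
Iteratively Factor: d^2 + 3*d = (d)*(d + 3)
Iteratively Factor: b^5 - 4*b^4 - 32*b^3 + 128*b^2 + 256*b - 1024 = (b + 4)*(b^4 - 8*b^3 + 128*b - 256) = (b - 4)*(b + 4)*(b^3 - 4*b^2 - 16*b + 64) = (b - 4)^2*(b + 4)*(b^2 - 16) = (b - 4)^2*(b + 4)^2*(b - 4)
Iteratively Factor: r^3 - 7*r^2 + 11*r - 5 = (r - 5)*(r^2 - 2*r + 1) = (r - 5)*(r - 1)*(r - 1)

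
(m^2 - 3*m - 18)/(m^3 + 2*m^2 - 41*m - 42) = (m + 3)/(m^2 + 8*m + 7)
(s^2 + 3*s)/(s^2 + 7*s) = (s + 3)/(s + 7)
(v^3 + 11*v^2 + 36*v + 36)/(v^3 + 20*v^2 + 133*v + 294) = (v^2 + 5*v + 6)/(v^2 + 14*v + 49)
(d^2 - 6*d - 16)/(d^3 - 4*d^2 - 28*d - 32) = 1/(d + 2)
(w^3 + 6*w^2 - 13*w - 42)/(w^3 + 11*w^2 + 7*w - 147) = (w + 2)/(w + 7)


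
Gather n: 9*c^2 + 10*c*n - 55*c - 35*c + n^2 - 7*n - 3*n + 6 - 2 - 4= 9*c^2 - 90*c + n^2 + n*(10*c - 10)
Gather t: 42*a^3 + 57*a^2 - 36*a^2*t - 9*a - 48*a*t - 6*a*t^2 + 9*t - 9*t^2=42*a^3 + 57*a^2 - 9*a + t^2*(-6*a - 9) + t*(-36*a^2 - 48*a + 9)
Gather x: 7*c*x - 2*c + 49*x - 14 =-2*c + x*(7*c + 49) - 14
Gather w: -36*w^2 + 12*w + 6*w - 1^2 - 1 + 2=-36*w^2 + 18*w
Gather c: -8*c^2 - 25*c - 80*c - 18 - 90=-8*c^2 - 105*c - 108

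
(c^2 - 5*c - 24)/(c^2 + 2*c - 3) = (c - 8)/(c - 1)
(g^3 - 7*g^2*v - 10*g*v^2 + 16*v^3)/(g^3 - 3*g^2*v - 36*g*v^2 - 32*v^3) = (g^2 + g*v - 2*v^2)/(g^2 + 5*g*v + 4*v^2)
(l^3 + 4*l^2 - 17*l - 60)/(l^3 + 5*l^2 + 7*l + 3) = (l^2 + l - 20)/(l^2 + 2*l + 1)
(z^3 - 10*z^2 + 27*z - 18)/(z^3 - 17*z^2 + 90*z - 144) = (z - 1)/(z - 8)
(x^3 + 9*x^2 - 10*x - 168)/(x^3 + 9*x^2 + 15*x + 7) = (x^2 + 2*x - 24)/(x^2 + 2*x + 1)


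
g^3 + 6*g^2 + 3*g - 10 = (g - 1)*(g + 2)*(g + 5)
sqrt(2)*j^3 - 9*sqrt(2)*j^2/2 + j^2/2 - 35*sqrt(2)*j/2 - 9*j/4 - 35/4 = (j - 7)*(j + 5/2)*(sqrt(2)*j + 1/2)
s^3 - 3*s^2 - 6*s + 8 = (s - 4)*(s - 1)*(s + 2)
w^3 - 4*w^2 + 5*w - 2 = (w - 2)*(w - 1)^2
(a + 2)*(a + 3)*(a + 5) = a^3 + 10*a^2 + 31*a + 30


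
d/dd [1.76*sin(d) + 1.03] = 1.76*cos(d)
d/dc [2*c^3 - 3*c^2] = 6*c*(c - 1)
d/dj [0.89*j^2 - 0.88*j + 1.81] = 1.78*j - 0.88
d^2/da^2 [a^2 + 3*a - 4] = 2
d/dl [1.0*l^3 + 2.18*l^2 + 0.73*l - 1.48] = 3.0*l^2 + 4.36*l + 0.73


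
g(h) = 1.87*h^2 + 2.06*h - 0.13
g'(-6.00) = -20.38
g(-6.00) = 54.83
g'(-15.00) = -54.04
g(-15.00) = 389.72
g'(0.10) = 2.43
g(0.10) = 0.09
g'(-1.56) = -3.77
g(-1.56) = 1.21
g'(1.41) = 7.33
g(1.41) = 6.49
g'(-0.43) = 0.45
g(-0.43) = -0.67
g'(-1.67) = -4.19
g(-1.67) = 1.65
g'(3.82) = 16.35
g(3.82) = 35.03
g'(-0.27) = 1.05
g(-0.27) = -0.55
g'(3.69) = 15.86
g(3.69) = 32.93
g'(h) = 3.74*h + 2.06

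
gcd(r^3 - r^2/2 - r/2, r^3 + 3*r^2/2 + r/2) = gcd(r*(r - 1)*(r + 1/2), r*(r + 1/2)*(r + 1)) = r^2 + r/2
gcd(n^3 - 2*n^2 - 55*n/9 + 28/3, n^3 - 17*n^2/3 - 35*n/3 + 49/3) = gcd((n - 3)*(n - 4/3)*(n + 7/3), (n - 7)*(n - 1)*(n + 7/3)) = n + 7/3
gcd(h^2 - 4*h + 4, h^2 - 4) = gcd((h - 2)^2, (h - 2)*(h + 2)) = h - 2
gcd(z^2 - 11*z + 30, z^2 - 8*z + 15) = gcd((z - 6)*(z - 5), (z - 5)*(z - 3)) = z - 5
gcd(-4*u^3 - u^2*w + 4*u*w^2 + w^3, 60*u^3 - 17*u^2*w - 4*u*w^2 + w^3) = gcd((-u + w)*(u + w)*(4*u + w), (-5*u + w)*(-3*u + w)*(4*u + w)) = 4*u + w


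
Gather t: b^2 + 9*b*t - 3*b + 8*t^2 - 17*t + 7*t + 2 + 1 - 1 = b^2 - 3*b + 8*t^2 + t*(9*b - 10) + 2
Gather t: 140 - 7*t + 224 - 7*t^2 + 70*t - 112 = -7*t^2 + 63*t + 252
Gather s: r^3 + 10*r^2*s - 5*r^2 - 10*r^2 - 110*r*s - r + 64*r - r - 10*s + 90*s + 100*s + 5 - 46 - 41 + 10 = r^3 - 15*r^2 + 62*r + s*(10*r^2 - 110*r + 180) - 72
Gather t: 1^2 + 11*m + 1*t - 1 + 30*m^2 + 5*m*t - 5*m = 30*m^2 + 6*m + t*(5*m + 1)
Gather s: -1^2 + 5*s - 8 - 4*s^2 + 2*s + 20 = -4*s^2 + 7*s + 11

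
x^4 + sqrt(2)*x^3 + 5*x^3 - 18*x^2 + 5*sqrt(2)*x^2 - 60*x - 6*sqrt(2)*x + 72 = (x - 1)*(x + 6)*(x - 2*sqrt(2))*(x + 3*sqrt(2))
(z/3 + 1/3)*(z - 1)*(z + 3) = z^3/3 + z^2 - z/3 - 1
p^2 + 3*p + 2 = (p + 1)*(p + 2)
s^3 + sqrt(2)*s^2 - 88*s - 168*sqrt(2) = (s - 7*sqrt(2))*(s + 2*sqrt(2))*(s + 6*sqrt(2))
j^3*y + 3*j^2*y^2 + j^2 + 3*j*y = j*(j + 3*y)*(j*y + 1)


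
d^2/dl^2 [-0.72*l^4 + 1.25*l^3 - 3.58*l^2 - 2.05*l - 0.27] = -8.64*l^2 + 7.5*l - 7.16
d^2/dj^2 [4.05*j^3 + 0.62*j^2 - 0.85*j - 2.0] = 24.3*j + 1.24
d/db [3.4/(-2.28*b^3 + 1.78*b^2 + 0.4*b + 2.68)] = (23.256*b^2 - 12.104*b - 1.36)/(-2.28*b^3 + 1.78*b^2 + 0.4*b + 2.68)^2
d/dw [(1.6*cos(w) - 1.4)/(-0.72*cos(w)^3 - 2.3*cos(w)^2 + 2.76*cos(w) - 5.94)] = (-2.304*cos(w)^3 - 0.656*cos(w)^2 + 6.44*cos(w) + 5.64)*sin(w)/(0.5184*cos(w)^6 + 3.312*cos(w)^5 + 1.3156*cos(w)^4 - 4.1424*cos(w)^3 + 34.9416*cos(w)^2 - 32.7888*cos(w) + 35.2836)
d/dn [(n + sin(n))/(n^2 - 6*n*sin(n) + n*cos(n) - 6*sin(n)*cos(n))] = (n^2*sin(n) + 7*n^2*cos(n) - n^2 - 12*n*sin(n)^2 - 2*n*sin(n) + 7*n - 6*sin(n)^3 + 6*sin(n)^2 - 7*sin(n)*cos(n))/((n - 6*sin(n))^2*(n + cos(n))^2)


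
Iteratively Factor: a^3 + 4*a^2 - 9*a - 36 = (a + 4)*(a^2 - 9) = (a - 3)*(a + 4)*(a + 3)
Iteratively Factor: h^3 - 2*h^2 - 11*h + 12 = (h + 3)*(h^2 - 5*h + 4) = (h - 1)*(h + 3)*(h - 4)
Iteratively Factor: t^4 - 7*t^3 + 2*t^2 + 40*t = (t + 2)*(t^3 - 9*t^2 + 20*t) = t*(t + 2)*(t^2 - 9*t + 20) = t*(t - 4)*(t + 2)*(t - 5)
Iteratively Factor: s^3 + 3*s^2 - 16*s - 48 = (s + 4)*(s^2 - s - 12) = (s + 3)*(s + 4)*(s - 4)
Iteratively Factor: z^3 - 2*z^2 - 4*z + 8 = (z - 2)*(z^2 - 4) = (z - 2)^2*(z + 2)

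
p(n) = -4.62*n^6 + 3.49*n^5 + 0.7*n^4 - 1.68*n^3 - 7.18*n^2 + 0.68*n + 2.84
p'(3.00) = -5334.67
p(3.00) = -2568.31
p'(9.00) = -1520844.43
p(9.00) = -2246381.05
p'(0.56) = -8.26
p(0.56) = 0.79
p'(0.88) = -18.12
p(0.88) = -3.15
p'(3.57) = -13227.36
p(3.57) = -7589.44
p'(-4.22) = 42393.60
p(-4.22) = -30542.96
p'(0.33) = -4.41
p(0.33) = 2.24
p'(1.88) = -458.54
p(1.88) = -145.70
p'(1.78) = -345.21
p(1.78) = -105.73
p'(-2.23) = 1936.81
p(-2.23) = -759.07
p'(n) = -27.72*n^5 + 17.45*n^4 + 2.8*n^3 - 5.04*n^2 - 14.36*n + 0.68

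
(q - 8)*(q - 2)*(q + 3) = q^3 - 7*q^2 - 14*q + 48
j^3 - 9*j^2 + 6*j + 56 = (j - 7)*(j - 4)*(j + 2)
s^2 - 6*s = s*(s - 6)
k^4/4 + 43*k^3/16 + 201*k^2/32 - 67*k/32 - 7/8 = (k/4 + 1)*(k - 1/2)*(k + 1/4)*(k + 7)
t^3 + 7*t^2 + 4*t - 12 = (t - 1)*(t + 2)*(t + 6)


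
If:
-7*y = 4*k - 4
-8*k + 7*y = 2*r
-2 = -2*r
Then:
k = 1/6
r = 1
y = 10/21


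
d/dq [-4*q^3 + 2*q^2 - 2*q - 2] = -12*q^2 + 4*q - 2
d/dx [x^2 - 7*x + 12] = 2*x - 7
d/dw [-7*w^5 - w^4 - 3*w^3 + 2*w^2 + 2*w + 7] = -35*w^4 - 4*w^3 - 9*w^2 + 4*w + 2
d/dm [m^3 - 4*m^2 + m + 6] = 3*m^2 - 8*m + 1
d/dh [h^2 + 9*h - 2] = 2*h + 9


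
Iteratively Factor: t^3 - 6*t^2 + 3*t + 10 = (t + 1)*(t^2 - 7*t + 10) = (t - 5)*(t + 1)*(t - 2)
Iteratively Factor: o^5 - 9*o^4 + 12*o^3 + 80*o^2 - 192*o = (o - 4)*(o^4 - 5*o^3 - 8*o^2 + 48*o) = (o - 4)^2*(o^3 - o^2 - 12*o) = (o - 4)^3*(o^2 + 3*o) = o*(o - 4)^3*(o + 3)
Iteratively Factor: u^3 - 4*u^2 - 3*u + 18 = (u - 3)*(u^2 - u - 6) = (u - 3)^2*(u + 2)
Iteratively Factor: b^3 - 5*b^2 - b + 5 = (b + 1)*(b^2 - 6*b + 5) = (b - 1)*(b + 1)*(b - 5)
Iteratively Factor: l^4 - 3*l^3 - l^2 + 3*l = (l - 1)*(l^3 - 2*l^2 - 3*l) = l*(l - 1)*(l^2 - 2*l - 3) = l*(l - 3)*(l - 1)*(l + 1)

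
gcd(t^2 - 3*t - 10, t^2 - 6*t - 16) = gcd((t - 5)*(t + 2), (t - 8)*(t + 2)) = t + 2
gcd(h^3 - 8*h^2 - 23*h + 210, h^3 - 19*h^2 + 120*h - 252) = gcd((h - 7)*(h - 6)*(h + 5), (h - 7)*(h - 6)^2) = h^2 - 13*h + 42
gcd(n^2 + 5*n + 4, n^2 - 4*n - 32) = n + 4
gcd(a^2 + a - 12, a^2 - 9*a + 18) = a - 3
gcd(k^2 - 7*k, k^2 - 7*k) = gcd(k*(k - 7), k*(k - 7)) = k^2 - 7*k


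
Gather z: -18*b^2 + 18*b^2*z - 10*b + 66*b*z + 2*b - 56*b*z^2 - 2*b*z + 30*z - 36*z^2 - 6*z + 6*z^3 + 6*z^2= -18*b^2 - 8*b + 6*z^3 + z^2*(-56*b - 30) + z*(18*b^2 + 64*b + 24)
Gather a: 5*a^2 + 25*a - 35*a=5*a^2 - 10*a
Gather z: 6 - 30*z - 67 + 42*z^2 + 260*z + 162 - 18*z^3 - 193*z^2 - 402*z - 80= -18*z^3 - 151*z^2 - 172*z + 21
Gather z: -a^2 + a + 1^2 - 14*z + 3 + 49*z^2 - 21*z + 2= -a^2 + a + 49*z^2 - 35*z + 6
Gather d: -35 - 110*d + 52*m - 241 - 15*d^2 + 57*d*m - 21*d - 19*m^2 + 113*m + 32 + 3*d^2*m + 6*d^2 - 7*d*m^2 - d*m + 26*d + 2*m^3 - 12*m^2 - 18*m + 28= d^2*(3*m - 9) + d*(-7*m^2 + 56*m - 105) + 2*m^3 - 31*m^2 + 147*m - 216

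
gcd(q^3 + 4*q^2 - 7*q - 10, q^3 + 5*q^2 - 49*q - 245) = q + 5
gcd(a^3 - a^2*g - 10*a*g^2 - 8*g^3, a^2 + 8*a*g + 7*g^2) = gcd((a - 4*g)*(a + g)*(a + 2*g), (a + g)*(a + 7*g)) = a + g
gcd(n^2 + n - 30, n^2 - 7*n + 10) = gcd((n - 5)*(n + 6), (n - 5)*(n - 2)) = n - 5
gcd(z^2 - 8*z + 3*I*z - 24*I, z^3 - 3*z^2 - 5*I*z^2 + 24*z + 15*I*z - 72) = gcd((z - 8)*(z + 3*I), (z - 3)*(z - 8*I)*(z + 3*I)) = z + 3*I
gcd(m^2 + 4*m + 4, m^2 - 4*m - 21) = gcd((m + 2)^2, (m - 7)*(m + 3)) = 1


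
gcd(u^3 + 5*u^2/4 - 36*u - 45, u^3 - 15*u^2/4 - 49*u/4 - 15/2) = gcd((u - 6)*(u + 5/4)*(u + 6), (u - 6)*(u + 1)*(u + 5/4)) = u^2 - 19*u/4 - 15/2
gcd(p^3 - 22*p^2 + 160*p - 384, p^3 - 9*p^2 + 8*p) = p - 8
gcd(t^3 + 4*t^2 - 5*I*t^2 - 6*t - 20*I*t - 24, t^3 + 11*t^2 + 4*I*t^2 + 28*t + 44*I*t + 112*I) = t + 4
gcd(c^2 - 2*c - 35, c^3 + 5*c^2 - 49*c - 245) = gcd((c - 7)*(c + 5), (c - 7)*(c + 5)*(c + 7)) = c^2 - 2*c - 35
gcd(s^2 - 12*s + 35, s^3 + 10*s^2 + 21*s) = 1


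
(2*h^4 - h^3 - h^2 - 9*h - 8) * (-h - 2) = -2*h^5 - 3*h^4 + 3*h^3 + 11*h^2 + 26*h + 16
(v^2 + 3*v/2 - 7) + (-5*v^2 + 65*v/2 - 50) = -4*v^2 + 34*v - 57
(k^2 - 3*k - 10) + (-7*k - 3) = k^2 - 10*k - 13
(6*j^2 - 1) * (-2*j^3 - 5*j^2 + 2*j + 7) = -12*j^5 - 30*j^4 + 14*j^3 + 47*j^2 - 2*j - 7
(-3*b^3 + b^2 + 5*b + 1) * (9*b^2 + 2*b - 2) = -27*b^5 + 3*b^4 + 53*b^3 + 17*b^2 - 8*b - 2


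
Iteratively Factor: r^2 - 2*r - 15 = (r + 3)*(r - 5)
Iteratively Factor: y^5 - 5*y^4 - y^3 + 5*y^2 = (y - 5)*(y^4 - y^2) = (y - 5)*(y + 1)*(y^3 - y^2) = (y - 5)*(y - 1)*(y + 1)*(y^2) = y*(y - 5)*(y - 1)*(y + 1)*(y)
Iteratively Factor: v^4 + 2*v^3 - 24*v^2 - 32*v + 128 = (v + 4)*(v^3 - 2*v^2 - 16*v + 32) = (v - 4)*(v + 4)*(v^2 + 2*v - 8) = (v - 4)*(v + 4)^2*(v - 2)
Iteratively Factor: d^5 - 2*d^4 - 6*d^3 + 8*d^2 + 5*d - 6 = (d - 3)*(d^4 + d^3 - 3*d^2 - d + 2) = (d - 3)*(d - 1)*(d^3 + 2*d^2 - d - 2) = (d - 3)*(d - 1)*(d + 2)*(d^2 - 1) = (d - 3)*(d - 1)*(d + 1)*(d + 2)*(d - 1)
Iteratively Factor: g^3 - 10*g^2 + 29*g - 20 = (g - 4)*(g^2 - 6*g + 5) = (g - 5)*(g - 4)*(g - 1)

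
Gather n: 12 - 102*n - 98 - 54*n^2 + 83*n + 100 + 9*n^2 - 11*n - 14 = -45*n^2 - 30*n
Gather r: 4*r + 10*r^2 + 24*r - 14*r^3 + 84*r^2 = -14*r^3 + 94*r^2 + 28*r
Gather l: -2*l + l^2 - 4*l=l^2 - 6*l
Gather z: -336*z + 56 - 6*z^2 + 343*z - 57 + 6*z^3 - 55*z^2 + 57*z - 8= 6*z^3 - 61*z^2 + 64*z - 9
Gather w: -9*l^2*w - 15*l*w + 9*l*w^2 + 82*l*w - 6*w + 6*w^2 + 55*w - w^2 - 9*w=w^2*(9*l + 5) + w*(-9*l^2 + 67*l + 40)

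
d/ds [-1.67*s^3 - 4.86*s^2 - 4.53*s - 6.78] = -5.01*s^2 - 9.72*s - 4.53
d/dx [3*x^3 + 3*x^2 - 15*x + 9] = 9*x^2 + 6*x - 15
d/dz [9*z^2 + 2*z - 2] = 18*z + 2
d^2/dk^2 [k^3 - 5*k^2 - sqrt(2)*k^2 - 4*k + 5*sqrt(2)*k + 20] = 6*k - 10 - 2*sqrt(2)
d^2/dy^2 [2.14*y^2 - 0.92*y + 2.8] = 4.28000000000000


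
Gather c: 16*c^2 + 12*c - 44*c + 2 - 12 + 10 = 16*c^2 - 32*c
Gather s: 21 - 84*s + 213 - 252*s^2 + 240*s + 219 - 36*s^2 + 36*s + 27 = -288*s^2 + 192*s + 480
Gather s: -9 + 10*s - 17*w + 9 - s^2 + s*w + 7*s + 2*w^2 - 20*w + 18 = -s^2 + s*(w + 17) + 2*w^2 - 37*w + 18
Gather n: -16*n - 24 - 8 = -16*n - 32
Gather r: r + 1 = r + 1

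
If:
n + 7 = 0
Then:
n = -7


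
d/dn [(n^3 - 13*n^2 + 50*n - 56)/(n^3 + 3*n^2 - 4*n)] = 2*(8*n^4 - 54*n^3 + 35*n^2 + 168*n - 112)/(n^2*(n^4 + 6*n^3 + n^2 - 24*n + 16))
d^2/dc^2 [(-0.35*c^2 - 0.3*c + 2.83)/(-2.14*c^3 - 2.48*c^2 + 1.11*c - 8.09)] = (3.20572*c^6 + 8.24327999999999*c^5 - 140.981916*c^4 - 318.099316*c^3 - 168.55758*c^2 + 304.596732*c + 157.785636)/(9.800344*c^9 + 34.072224*c^8 + 24.2355*c^7 + 91.053932*c^6 + 245.040738*c^5 + 43.135116*c^4 + 285.188259*c^3 + 516.836931*c^2 - 217.942173*c + 529.475129)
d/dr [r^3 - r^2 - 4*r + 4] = 3*r^2 - 2*r - 4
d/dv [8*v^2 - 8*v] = 16*v - 8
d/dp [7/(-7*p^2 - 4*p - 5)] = 14*(7*p + 2)/(7*p^2 + 4*p + 5)^2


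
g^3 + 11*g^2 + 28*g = g*(g + 4)*(g + 7)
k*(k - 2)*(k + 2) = k^3 - 4*k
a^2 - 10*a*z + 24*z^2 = (a - 6*z)*(a - 4*z)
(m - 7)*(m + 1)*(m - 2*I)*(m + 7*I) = m^4 - 6*m^3 + 5*I*m^3 + 7*m^2 - 30*I*m^2 - 84*m - 35*I*m - 98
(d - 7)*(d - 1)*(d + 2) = d^3 - 6*d^2 - 9*d + 14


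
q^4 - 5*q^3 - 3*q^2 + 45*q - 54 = (q - 3)^2*(q - 2)*(q + 3)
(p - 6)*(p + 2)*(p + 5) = p^3 + p^2 - 32*p - 60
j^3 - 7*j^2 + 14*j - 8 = (j - 4)*(j - 2)*(j - 1)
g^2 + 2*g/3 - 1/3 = (g - 1/3)*(g + 1)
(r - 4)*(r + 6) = r^2 + 2*r - 24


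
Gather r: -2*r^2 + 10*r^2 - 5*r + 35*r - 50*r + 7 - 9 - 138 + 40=8*r^2 - 20*r - 100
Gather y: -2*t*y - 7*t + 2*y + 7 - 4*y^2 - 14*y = -7*t - 4*y^2 + y*(-2*t - 12) + 7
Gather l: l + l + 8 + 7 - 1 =2*l + 14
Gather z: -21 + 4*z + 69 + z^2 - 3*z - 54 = z^2 + z - 6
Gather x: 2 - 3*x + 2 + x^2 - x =x^2 - 4*x + 4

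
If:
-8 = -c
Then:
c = 8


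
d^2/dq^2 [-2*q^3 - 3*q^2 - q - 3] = -12*q - 6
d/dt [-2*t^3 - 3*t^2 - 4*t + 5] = -6*t^2 - 6*t - 4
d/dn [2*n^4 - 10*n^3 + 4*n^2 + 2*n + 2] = 8*n^3 - 30*n^2 + 8*n + 2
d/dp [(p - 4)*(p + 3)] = 2*p - 1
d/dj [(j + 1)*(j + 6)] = 2*j + 7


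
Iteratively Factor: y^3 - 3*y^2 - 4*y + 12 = (y - 3)*(y^2 - 4) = (y - 3)*(y - 2)*(y + 2)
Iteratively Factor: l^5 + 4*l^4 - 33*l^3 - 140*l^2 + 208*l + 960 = (l + 4)*(l^4 - 33*l^2 - 8*l + 240) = (l - 5)*(l + 4)*(l^3 + 5*l^2 - 8*l - 48) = (l - 5)*(l + 4)^2*(l^2 + l - 12) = (l - 5)*(l - 3)*(l + 4)^2*(l + 4)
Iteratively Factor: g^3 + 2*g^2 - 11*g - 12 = (g + 1)*(g^2 + g - 12) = (g + 1)*(g + 4)*(g - 3)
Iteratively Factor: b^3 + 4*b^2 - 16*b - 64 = (b + 4)*(b^2 - 16) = (b + 4)^2*(b - 4)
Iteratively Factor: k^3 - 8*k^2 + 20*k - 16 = (k - 2)*(k^2 - 6*k + 8) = (k - 2)^2*(k - 4)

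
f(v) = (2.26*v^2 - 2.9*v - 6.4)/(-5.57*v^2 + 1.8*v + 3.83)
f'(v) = (4.52*v - 2.9)/(-5.57*v^2 + 1.8*v + 3.83) + (11.14*v - 1.8)*(2.26*v^2 - 2.9*v - 6.4)/(-5.57*v^2 + 1.8*v + 3.83)^2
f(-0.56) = -3.78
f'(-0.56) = 23.23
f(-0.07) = -1.68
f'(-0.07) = 0.31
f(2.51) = -0.02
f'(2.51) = -0.30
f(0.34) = -1.88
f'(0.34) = -1.34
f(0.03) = -1.67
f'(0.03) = -0.08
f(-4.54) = -0.45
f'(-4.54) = -0.00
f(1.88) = 0.31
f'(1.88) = -0.92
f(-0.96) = 0.51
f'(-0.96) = 4.47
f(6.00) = -0.31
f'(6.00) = -0.02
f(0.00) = -1.67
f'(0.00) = 0.03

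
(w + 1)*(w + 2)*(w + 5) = w^3 + 8*w^2 + 17*w + 10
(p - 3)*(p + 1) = p^2 - 2*p - 3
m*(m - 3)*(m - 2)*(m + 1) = m^4 - 4*m^3 + m^2 + 6*m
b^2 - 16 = (b - 4)*(b + 4)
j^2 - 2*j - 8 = (j - 4)*(j + 2)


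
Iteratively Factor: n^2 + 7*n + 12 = (n + 3)*(n + 4)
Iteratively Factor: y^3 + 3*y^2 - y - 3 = (y - 1)*(y^2 + 4*y + 3) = (y - 1)*(y + 3)*(y + 1)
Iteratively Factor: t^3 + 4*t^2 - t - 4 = (t + 1)*(t^2 + 3*t - 4) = (t - 1)*(t + 1)*(t + 4)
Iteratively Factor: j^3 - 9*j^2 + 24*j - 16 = (j - 1)*(j^2 - 8*j + 16) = (j - 4)*(j - 1)*(j - 4)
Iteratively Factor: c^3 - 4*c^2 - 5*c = (c)*(c^2 - 4*c - 5) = c*(c - 5)*(c + 1)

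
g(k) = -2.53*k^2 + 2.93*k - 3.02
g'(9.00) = -42.61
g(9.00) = -181.58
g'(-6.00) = 33.29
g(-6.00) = -111.68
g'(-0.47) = 5.31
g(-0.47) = -4.96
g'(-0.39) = 4.90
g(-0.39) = -4.55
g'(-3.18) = 19.02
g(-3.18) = -37.92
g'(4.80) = -21.36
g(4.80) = -47.25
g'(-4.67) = 26.56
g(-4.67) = -71.88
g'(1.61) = -5.22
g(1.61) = -4.86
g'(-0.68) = 6.37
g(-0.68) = -6.18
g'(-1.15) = 8.75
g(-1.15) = -9.74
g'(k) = 2.93 - 5.06*k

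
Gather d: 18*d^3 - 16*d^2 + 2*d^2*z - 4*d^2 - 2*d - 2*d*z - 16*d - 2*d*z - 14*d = 18*d^3 + d^2*(2*z - 20) + d*(-4*z - 32)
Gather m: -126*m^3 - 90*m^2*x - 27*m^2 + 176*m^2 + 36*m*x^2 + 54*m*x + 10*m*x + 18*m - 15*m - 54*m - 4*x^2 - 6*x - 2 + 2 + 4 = -126*m^3 + m^2*(149 - 90*x) + m*(36*x^2 + 64*x - 51) - 4*x^2 - 6*x + 4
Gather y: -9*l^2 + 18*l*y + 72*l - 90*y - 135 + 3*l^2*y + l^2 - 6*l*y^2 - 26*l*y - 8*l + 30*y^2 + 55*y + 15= -8*l^2 + 64*l + y^2*(30 - 6*l) + y*(3*l^2 - 8*l - 35) - 120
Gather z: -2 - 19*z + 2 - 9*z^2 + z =-9*z^2 - 18*z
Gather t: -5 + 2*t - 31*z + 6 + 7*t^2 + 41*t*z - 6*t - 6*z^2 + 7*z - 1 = 7*t^2 + t*(41*z - 4) - 6*z^2 - 24*z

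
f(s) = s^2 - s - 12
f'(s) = 2*s - 1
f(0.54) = -12.25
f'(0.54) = 0.08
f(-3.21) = 1.51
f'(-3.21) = -7.42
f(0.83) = -12.14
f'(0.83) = 0.66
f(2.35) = -8.83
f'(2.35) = 3.70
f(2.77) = -7.10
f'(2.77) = 4.54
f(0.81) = -12.15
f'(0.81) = 0.62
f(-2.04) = -5.80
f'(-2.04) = -5.08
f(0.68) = -12.22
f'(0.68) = 0.36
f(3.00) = -6.00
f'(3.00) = 5.00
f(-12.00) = 144.00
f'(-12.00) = -25.00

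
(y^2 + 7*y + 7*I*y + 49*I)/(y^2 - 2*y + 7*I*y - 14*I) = (y + 7)/(y - 2)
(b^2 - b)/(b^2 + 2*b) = (b - 1)/(b + 2)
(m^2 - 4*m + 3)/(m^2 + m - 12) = (m - 1)/(m + 4)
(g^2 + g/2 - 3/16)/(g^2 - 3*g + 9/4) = (16*g^2 + 8*g - 3)/(4*(4*g^2 - 12*g + 9))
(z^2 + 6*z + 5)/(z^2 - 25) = (z + 1)/(z - 5)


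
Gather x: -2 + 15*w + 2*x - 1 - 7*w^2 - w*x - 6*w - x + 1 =-7*w^2 + 9*w + x*(1 - w) - 2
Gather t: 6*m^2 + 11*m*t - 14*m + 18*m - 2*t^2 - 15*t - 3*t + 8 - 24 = 6*m^2 + 4*m - 2*t^2 + t*(11*m - 18) - 16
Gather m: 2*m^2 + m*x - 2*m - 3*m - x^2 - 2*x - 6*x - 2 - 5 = 2*m^2 + m*(x - 5) - x^2 - 8*x - 7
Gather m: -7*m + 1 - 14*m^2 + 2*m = -14*m^2 - 5*m + 1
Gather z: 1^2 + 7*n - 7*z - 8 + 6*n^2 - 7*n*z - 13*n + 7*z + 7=6*n^2 - 7*n*z - 6*n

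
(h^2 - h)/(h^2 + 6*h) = (h - 1)/(h + 6)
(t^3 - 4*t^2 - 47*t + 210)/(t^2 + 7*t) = t - 11 + 30/t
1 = 1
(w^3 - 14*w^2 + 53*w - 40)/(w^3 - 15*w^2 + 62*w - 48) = (w - 5)/(w - 6)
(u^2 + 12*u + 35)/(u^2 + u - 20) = (u + 7)/(u - 4)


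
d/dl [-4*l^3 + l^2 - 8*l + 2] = -12*l^2 + 2*l - 8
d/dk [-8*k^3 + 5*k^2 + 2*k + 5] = -24*k^2 + 10*k + 2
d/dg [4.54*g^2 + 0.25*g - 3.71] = 9.08*g + 0.25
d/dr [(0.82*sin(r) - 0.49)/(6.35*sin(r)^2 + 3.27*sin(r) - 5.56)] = (-5.207*sin(r)^2 + 6.223*sin(r) - 2.9569)*cos(r)/(40.3225*sin(r)^4 + 41.529*sin(r)^3 - 59.9191*sin(r)^2 - 36.3624*sin(r) + 30.9136)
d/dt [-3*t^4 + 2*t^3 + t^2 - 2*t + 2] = -12*t^3 + 6*t^2 + 2*t - 2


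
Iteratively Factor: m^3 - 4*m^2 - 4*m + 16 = (m + 2)*(m^2 - 6*m + 8) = (m - 4)*(m + 2)*(m - 2)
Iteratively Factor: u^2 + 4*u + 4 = (u + 2)*(u + 2)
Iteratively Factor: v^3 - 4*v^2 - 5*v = (v - 5)*(v^2 + v) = v*(v - 5)*(v + 1)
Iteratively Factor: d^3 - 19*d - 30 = (d + 2)*(d^2 - 2*d - 15) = (d + 2)*(d + 3)*(d - 5)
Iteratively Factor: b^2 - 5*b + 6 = (b - 3)*(b - 2)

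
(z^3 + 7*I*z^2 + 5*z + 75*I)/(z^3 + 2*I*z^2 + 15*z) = (z + 5*I)/z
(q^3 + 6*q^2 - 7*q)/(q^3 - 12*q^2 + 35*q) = (q^2 + 6*q - 7)/(q^2 - 12*q + 35)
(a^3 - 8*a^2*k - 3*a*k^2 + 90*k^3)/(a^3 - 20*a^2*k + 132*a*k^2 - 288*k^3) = (a^2 - 2*a*k - 15*k^2)/(a^2 - 14*a*k + 48*k^2)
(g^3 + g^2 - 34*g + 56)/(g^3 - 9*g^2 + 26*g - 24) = (g + 7)/(g - 3)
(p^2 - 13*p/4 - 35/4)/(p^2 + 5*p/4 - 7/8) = 2*(p - 5)/(2*p - 1)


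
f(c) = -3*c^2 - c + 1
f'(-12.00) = 71.00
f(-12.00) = -419.00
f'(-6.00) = 35.00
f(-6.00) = -101.00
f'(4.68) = -29.08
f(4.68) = -69.39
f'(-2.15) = 11.90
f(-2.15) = -10.72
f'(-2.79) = 15.74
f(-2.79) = -19.56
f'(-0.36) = 1.16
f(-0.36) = 0.97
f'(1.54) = -10.24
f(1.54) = -7.65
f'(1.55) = -10.30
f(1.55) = -7.76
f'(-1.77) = 9.62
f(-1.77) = -6.63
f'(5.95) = -36.70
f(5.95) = -111.16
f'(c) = -6*c - 1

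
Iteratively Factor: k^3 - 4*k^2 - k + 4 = (k + 1)*(k^2 - 5*k + 4) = (k - 1)*(k + 1)*(k - 4)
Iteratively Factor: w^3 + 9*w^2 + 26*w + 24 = (w + 4)*(w^2 + 5*w + 6) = (w + 2)*(w + 4)*(w + 3)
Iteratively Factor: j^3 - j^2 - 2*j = (j - 2)*(j^2 + j) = (j - 2)*(j + 1)*(j)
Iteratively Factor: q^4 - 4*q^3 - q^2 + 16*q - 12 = (q - 3)*(q^3 - q^2 - 4*q + 4) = (q - 3)*(q - 1)*(q^2 - 4) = (q - 3)*(q - 2)*(q - 1)*(q + 2)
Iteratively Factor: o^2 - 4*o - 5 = (o - 5)*(o + 1)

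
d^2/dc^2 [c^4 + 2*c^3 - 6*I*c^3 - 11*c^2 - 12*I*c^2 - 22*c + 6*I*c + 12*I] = 12*c^2 + c*(12 - 36*I) - 22 - 24*I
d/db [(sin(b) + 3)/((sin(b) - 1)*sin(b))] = (-cos(b) - 6/tan(b) + 3*cos(b)/sin(b)^2)/(sin(b) - 1)^2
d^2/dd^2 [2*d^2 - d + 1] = 4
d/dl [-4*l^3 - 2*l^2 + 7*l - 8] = -12*l^2 - 4*l + 7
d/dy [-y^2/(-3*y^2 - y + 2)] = y*(y - 4)/(9*y^4 + 6*y^3 - 11*y^2 - 4*y + 4)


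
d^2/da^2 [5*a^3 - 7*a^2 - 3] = 30*a - 14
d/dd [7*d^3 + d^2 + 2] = d*(21*d + 2)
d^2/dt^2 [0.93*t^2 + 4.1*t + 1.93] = 1.86000000000000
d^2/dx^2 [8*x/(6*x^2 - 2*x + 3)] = 32*(2*x*(6*x - 1)^2 + (1 - 9*x)*(6*x^2 - 2*x + 3))/(6*x^2 - 2*x + 3)^3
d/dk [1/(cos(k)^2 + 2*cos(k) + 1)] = 2*sin(k)/(cos(k) + 1)^3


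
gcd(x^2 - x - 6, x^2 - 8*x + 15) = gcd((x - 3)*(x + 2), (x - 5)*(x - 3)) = x - 3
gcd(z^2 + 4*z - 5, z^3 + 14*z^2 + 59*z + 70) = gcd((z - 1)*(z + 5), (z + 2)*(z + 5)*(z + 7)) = z + 5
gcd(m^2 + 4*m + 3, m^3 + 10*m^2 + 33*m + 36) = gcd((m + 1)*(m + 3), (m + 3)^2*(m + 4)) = m + 3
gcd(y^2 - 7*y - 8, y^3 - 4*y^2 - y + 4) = y + 1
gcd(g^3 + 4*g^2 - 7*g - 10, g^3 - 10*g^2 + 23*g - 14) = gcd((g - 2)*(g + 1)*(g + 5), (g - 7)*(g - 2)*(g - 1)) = g - 2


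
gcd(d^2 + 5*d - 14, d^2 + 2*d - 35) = d + 7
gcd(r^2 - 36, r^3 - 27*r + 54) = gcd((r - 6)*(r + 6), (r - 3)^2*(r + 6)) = r + 6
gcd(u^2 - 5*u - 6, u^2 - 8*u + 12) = u - 6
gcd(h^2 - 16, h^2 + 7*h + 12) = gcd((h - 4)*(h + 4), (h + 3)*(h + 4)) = h + 4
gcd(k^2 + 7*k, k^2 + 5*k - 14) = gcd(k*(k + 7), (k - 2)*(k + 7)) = k + 7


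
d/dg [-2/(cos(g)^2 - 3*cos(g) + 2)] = 2*(3 - 2*cos(g))*sin(g)/(cos(g)^2 - 3*cos(g) + 2)^2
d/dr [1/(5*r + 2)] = -5/(5*r + 2)^2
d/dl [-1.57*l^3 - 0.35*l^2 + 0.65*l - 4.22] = -4.71*l^2 - 0.7*l + 0.65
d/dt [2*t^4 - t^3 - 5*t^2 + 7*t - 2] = 8*t^3 - 3*t^2 - 10*t + 7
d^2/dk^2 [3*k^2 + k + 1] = 6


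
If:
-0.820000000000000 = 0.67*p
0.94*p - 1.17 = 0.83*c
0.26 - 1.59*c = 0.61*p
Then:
No Solution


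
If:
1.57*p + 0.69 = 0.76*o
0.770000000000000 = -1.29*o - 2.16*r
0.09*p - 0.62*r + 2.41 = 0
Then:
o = -6.26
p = -3.47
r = 3.38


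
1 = 1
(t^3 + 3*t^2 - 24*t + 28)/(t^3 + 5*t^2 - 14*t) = (t - 2)/t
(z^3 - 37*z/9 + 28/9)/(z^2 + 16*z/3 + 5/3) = (9*z^3 - 37*z + 28)/(3*(3*z^2 + 16*z + 5))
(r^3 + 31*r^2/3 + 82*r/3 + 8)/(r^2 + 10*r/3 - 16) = (3*r^2 + 13*r + 4)/(3*r - 8)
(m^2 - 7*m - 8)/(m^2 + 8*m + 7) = (m - 8)/(m + 7)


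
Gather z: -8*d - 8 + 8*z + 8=-8*d + 8*z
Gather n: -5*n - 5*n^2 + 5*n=-5*n^2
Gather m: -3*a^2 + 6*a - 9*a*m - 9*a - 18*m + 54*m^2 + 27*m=-3*a^2 - 3*a + 54*m^2 + m*(9 - 9*a)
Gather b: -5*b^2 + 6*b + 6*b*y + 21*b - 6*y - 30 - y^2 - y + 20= -5*b^2 + b*(6*y + 27) - y^2 - 7*y - 10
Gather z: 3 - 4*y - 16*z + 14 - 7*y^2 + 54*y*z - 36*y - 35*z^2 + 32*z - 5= -7*y^2 - 40*y - 35*z^2 + z*(54*y + 16) + 12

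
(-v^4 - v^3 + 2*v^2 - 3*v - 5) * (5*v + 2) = -5*v^5 - 7*v^4 + 8*v^3 - 11*v^2 - 31*v - 10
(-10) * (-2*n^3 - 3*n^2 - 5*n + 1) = 20*n^3 + 30*n^2 + 50*n - 10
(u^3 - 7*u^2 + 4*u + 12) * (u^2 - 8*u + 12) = u^5 - 15*u^4 + 72*u^3 - 104*u^2 - 48*u + 144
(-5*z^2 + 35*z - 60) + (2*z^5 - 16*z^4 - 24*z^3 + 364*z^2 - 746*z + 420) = 2*z^5 - 16*z^4 - 24*z^3 + 359*z^2 - 711*z + 360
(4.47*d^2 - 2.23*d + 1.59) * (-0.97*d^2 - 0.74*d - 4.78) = -4.3359*d^4 - 1.1447*d^3 - 21.2587*d^2 + 9.4828*d - 7.6002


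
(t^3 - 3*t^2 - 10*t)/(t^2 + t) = (t^2 - 3*t - 10)/(t + 1)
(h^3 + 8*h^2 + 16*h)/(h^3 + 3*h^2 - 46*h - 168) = h*(h + 4)/(h^2 - h - 42)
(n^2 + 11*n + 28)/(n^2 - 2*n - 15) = (n^2 + 11*n + 28)/(n^2 - 2*n - 15)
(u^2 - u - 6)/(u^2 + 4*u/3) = 3*(u^2 - u - 6)/(u*(3*u + 4))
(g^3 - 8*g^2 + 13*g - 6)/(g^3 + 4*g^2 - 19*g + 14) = (g^2 - 7*g + 6)/(g^2 + 5*g - 14)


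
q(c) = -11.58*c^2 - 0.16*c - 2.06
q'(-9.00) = 208.28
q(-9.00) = -938.60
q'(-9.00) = 208.28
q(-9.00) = -938.60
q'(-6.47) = 149.69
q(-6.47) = -485.77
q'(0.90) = -21.00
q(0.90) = -11.58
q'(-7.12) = 164.74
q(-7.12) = -587.96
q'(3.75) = -87.01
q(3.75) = -165.50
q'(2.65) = -61.53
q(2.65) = -83.80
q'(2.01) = -46.71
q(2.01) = -49.17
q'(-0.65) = 14.89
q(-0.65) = -6.85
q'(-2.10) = 48.48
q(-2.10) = -52.79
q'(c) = -23.16*c - 0.16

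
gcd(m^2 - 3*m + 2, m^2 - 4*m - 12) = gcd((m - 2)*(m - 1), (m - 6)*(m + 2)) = 1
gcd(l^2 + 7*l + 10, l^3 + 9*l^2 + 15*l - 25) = l + 5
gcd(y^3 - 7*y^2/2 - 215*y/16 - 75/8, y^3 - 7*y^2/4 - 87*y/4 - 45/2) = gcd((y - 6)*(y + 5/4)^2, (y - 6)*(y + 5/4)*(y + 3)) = y^2 - 19*y/4 - 15/2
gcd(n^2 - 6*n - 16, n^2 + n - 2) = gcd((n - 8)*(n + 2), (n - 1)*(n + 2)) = n + 2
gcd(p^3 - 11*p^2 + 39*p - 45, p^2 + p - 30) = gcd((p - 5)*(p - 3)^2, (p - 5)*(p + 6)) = p - 5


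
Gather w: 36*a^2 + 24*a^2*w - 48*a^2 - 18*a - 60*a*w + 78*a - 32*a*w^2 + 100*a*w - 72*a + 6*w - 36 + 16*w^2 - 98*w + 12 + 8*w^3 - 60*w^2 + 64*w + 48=-12*a^2 - 12*a + 8*w^3 + w^2*(-32*a - 44) + w*(24*a^2 + 40*a - 28) + 24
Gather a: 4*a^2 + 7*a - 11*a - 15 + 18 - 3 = 4*a^2 - 4*a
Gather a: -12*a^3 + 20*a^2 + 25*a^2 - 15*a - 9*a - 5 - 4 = -12*a^3 + 45*a^2 - 24*a - 9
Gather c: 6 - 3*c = 6 - 3*c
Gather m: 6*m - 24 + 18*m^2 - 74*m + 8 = 18*m^2 - 68*m - 16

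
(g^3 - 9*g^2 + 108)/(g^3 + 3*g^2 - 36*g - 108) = (g - 6)/(g + 6)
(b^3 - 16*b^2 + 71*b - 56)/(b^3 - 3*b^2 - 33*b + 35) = (b - 8)/(b + 5)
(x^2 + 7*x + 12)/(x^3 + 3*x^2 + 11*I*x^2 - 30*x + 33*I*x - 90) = (x + 4)/(x^2 + 11*I*x - 30)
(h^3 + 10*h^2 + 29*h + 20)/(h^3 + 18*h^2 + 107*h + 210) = (h^2 + 5*h + 4)/(h^2 + 13*h + 42)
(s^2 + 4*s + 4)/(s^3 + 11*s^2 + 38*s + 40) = (s + 2)/(s^2 + 9*s + 20)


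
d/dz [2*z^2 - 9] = 4*z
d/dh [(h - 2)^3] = 3*(h - 2)^2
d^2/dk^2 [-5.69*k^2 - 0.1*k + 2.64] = -11.3800000000000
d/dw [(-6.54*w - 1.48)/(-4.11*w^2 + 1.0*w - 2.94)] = (-26.8794*w^2 - 12.1656*w + 20.7076)/(16.8921*w^4 - 8.22*w^3 + 25.1668*w^2 - 5.88*w + 8.6436)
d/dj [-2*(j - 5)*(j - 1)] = 12 - 4*j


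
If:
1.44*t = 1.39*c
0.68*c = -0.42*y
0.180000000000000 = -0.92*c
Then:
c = -0.20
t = -0.19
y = 0.32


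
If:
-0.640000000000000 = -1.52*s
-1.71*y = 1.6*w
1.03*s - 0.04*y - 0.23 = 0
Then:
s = 0.42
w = -5.44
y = 5.09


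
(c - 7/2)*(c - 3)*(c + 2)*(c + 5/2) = c^4 - 2*c^3 - 55*c^2/4 + 59*c/4 + 105/2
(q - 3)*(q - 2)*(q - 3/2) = q^3 - 13*q^2/2 + 27*q/2 - 9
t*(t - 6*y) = t^2 - 6*t*y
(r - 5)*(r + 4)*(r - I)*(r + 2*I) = r^4 - r^3 + I*r^3 - 18*r^2 - I*r^2 - 2*r - 20*I*r - 40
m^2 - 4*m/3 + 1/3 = (m - 1)*(m - 1/3)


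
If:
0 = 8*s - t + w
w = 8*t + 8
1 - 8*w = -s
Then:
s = -71/519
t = -512/519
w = 56/519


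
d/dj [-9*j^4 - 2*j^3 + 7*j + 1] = -36*j^3 - 6*j^2 + 7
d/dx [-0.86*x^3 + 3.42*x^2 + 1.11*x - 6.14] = -2.58*x^2 + 6.84*x + 1.11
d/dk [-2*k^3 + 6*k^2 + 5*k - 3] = -6*k^2 + 12*k + 5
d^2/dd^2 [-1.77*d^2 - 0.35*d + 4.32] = -3.54000000000000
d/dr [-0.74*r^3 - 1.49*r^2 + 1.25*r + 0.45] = -2.22*r^2 - 2.98*r + 1.25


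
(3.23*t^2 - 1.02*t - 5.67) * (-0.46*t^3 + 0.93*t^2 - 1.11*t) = -1.4858*t^5 + 3.4731*t^4 - 1.9257*t^3 - 4.1409*t^2 + 6.2937*t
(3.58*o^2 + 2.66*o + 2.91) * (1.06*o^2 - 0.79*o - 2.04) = 3.7948*o^4 - 0.00859999999999994*o^3 - 6.32*o^2 - 7.7253*o - 5.9364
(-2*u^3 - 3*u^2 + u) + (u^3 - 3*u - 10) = -u^3 - 3*u^2 - 2*u - 10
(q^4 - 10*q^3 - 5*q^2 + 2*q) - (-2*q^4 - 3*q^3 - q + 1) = 3*q^4 - 7*q^3 - 5*q^2 + 3*q - 1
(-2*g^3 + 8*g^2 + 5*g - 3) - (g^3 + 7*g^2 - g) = -3*g^3 + g^2 + 6*g - 3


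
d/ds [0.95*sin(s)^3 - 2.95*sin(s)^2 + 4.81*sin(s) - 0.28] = (2.85*sin(s)^2 - 5.9*sin(s) + 4.81)*cos(s)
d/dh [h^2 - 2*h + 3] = 2*h - 2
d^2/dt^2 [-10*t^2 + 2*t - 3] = -20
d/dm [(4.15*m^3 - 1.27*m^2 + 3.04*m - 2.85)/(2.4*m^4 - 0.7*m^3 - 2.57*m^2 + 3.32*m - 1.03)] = (-9.96*m^6 + 6.096*m^5 - 33.4425*m^4 + 59.172*m^3 - 15.2121*m^2 - 12.0328*m + 6.3308)/(5.76*m^8 - 3.36*m^7 - 11.846*m^6 + 19.534*m^5 - 2.9871*m^4 - 15.6228*m^3 + 16.3166*m^2 - 6.8392*m + 1.0609)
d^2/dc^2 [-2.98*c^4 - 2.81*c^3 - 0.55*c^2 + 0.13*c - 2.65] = -35.76*c^2 - 16.86*c - 1.1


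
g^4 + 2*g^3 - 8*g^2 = g^2*(g - 2)*(g + 4)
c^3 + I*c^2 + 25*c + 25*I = (c - 5*I)*(c + I)*(c + 5*I)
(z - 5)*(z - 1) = z^2 - 6*z + 5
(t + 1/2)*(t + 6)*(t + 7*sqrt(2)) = t^3 + 13*t^2/2 + 7*sqrt(2)*t^2 + 3*t + 91*sqrt(2)*t/2 + 21*sqrt(2)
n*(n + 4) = n^2 + 4*n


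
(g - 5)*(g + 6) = g^2 + g - 30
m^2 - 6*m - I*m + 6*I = (m - 6)*(m - I)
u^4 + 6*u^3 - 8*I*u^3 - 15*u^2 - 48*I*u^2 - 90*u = u*(u + 6)*(u - 5*I)*(u - 3*I)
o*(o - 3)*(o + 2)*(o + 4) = o^4 + 3*o^3 - 10*o^2 - 24*o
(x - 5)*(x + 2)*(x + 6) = x^3 + 3*x^2 - 28*x - 60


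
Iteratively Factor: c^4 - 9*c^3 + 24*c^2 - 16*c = (c - 4)*(c^3 - 5*c^2 + 4*c) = (c - 4)^2*(c^2 - c) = (c - 4)^2*(c - 1)*(c)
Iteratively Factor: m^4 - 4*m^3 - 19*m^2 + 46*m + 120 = (m - 5)*(m^3 + m^2 - 14*m - 24) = (m - 5)*(m - 4)*(m^2 + 5*m + 6) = (m - 5)*(m - 4)*(m + 2)*(m + 3)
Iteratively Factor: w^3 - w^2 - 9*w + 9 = (w - 3)*(w^2 + 2*w - 3) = (w - 3)*(w - 1)*(w + 3)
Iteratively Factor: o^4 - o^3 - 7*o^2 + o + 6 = (o + 2)*(o^3 - 3*o^2 - o + 3) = (o - 3)*(o + 2)*(o^2 - 1) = (o - 3)*(o + 1)*(o + 2)*(o - 1)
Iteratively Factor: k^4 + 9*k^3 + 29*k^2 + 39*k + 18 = (k + 3)*(k^3 + 6*k^2 + 11*k + 6) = (k + 2)*(k + 3)*(k^2 + 4*k + 3) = (k + 1)*(k + 2)*(k + 3)*(k + 3)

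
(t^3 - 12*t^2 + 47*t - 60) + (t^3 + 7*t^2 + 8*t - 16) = 2*t^3 - 5*t^2 + 55*t - 76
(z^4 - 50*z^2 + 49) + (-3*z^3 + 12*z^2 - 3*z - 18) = z^4 - 3*z^3 - 38*z^2 - 3*z + 31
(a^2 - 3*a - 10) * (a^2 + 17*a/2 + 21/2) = a^4 + 11*a^3/2 - 25*a^2 - 233*a/2 - 105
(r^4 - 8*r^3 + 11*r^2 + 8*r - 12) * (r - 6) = r^5 - 14*r^4 + 59*r^3 - 58*r^2 - 60*r + 72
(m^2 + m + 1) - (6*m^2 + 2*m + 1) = -5*m^2 - m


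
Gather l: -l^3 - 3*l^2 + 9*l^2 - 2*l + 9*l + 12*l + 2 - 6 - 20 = -l^3 + 6*l^2 + 19*l - 24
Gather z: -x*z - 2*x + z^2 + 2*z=-2*x + z^2 + z*(2 - x)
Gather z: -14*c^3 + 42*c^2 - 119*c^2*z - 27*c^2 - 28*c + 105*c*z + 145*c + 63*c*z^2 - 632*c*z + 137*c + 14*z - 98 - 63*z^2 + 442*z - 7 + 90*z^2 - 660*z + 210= -14*c^3 + 15*c^2 + 254*c + z^2*(63*c + 27) + z*(-119*c^2 - 527*c - 204) + 105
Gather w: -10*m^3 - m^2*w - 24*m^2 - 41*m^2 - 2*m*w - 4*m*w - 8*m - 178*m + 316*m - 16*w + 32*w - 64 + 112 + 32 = -10*m^3 - 65*m^2 + 130*m + w*(-m^2 - 6*m + 16) + 80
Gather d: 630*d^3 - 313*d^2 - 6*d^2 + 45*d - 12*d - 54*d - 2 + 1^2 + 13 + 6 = 630*d^3 - 319*d^2 - 21*d + 18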